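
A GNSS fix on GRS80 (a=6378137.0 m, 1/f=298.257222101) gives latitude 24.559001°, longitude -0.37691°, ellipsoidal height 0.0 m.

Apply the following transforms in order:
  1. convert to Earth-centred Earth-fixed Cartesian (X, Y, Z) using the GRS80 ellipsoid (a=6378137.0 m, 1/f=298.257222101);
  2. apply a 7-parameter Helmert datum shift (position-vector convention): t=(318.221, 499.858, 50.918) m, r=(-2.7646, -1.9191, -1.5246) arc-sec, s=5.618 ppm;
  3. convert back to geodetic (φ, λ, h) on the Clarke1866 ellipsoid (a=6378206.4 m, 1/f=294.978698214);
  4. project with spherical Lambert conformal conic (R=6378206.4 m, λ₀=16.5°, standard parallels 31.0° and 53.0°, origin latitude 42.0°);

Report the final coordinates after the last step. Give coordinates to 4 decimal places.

start: φ=24.559001°, λ=-0.376910°, h=0.000 m
→ ECEF (a=6378137.000, f=1/298.257222101): X=5804362.5434, Y=-38183.5078, Z=2634722.9593
→ Helmert 7p (PV): X=5804688.5773, Y=-37691.4535, Z=2634843.1954
→ geod (Bowring, a=6378206.400): φ=24.56039734°, λ=-0.37203217°, h=315.1678 m
→ lcc (R=6378206.4, λ₀=16.5°): E=-1742360.1570, N=-1762156.1821

E=-1742360.1570 m, N=-1762156.1821 m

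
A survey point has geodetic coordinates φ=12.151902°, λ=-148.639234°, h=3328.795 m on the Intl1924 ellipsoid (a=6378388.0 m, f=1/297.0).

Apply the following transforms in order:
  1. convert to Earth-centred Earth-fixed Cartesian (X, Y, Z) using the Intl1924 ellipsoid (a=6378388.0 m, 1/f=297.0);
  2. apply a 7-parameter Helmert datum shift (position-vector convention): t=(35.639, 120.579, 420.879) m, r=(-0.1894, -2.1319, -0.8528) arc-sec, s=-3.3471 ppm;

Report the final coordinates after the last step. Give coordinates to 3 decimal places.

X=-5328057.106 m, Y=-3247115.501 m, Z=1334914.902 m

start: φ=12.151902°, λ=-148.639234°, h=3328.795 m
→ ECEF (a=6378388.000, f=1/297.0): X=-5328083.3590, Y=-3247270.2036, Z=1334550.5773
→ Helmert 7p (PV): X=-5328057.1057, Y=-3247115.5014, Z=1334914.9017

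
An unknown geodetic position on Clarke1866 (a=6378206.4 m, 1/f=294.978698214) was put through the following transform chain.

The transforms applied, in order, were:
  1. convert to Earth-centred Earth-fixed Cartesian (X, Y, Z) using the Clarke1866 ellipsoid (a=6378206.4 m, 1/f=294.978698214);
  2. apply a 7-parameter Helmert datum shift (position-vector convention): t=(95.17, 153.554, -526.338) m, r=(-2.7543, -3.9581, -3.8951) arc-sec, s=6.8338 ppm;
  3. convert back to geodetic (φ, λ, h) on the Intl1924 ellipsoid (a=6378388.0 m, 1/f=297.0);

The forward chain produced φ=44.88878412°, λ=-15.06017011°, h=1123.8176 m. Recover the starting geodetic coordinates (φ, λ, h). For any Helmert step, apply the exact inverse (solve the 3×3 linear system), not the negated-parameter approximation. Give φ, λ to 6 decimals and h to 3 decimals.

start: φ=44.888784°, λ=-15.060170°, h=1123.818 m
→ ECEF (a=6378388.000, f=1/297.0): X=4371830.2772, Y=-1176350.5584, Z=4479473.9095
→ Helmert⁻¹: X=4371813.4144, Y=-1176473.3360, Z=4479870.0301
→ geod (Bowring, a=6378206.400): φ=44.89252800°, λ=-15.06172600°, h=1668.9170 m

φ=44.892528°, λ=-15.061726°, h=1668.917 m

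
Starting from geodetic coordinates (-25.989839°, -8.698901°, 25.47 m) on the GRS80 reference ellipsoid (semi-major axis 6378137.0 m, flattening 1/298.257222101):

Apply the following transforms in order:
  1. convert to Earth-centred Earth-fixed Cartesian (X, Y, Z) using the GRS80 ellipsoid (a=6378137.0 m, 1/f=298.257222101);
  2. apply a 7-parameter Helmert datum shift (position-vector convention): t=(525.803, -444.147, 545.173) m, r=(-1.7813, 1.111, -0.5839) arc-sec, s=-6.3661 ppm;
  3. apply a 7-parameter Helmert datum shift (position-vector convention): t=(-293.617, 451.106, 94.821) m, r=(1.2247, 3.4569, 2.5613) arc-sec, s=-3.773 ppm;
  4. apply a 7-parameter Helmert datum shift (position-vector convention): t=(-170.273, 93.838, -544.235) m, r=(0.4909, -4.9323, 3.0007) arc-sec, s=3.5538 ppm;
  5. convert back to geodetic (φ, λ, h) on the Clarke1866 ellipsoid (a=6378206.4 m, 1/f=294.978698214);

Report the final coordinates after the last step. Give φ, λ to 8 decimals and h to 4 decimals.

φ=-25.99046636°, λ=-8.69643084°, h=-41.0198 m

start: φ=-25.989839°, λ=-8.698901°, h=25.470 m
→ ECEF (a=6378137.000, f=1/298.257222101): X=5670846.7203, Y=-867650.1682, Z=-2778061.2769
→ Helmert 7p (PV): X=5671319.0026, Y=-868128.8359, Z=-2777521.4701
→ Helmert 7p (PV): X=5670968.2180, Y=-867587.5394, Z=-2777516.3723
→ Helmert 7p (PV): X=5670897.1375, Y=-867407.6738, Z=-2777936.9355
→ geod (Bowring, a=6378206.400): φ=-25.99046636°, λ=-8.69643084°, h=-41.0198 m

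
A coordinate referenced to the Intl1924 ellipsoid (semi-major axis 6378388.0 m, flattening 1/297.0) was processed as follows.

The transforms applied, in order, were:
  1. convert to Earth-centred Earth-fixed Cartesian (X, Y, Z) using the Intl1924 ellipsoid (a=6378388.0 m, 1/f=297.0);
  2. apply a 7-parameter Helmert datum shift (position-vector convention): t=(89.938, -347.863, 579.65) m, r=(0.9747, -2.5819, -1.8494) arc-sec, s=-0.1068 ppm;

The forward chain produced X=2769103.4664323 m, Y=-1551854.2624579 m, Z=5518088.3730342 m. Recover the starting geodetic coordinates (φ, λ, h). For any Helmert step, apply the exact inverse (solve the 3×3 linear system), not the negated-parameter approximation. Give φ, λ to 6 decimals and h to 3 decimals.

φ=60.255704°, λ=-29.260819°, h=3105.486 m

start: X=2769103.4664, Y=-1551854.2625, Z=5518088.3730 m
→ Helmert⁻¹: X=2769096.7993, Y=-1551455.6643, Z=5517481.9818
→ geod (Bowring, a=6378388.000): φ=60.25570400°, λ=-29.26081900°, h=3105.4860 m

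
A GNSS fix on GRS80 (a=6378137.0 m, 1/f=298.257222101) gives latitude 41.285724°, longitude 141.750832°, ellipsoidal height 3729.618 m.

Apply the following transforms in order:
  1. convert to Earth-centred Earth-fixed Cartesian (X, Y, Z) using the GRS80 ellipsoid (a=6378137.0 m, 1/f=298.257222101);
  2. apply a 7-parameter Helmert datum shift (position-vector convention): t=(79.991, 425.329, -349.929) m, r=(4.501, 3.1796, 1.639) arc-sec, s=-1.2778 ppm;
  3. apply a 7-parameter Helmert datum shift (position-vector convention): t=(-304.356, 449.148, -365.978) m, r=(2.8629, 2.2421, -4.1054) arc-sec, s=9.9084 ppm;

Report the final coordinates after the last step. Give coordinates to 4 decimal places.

X=-3771651.6785 m, Y=2973949.6219 m, Z=4188305.6855 m

start: φ=41.285724°, λ=141.750832°, h=3729.618 m
→ ECEF (a=6378137.000, f=1/298.257222101): X=-3771540.4226, Y=2973153.9272, Z=4188780.1590
→ Helmert 7p (PV): X=-3771414.6667, Y=2973454.0830, Z=4188547.8948
→ Helmert 7p (PV): X=-3771651.6785, Y=2973949.6219, Z=4188305.6855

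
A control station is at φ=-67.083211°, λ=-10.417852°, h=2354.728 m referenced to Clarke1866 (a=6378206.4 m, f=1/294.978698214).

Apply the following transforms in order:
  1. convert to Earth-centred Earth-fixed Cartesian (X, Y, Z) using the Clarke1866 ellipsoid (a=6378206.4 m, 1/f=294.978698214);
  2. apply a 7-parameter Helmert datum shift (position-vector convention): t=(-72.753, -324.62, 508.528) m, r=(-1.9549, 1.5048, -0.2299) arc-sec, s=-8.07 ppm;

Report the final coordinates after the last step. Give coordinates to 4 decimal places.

X=2450501.9521 m, Y=-450944.7055 m, Z=-5853471.2901 m

start: φ=-67.083211°, λ=-10.417852°, h=2354.728 m
→ ECEF (a=6378206.400, f=1/294.978698214): X=2450637.6914, Y=-450565.5084, Z=-5854013.4518
→ Helmert 7p (PV): X=2450501.9521, Y=-450944.7055, Z=-5853471.2901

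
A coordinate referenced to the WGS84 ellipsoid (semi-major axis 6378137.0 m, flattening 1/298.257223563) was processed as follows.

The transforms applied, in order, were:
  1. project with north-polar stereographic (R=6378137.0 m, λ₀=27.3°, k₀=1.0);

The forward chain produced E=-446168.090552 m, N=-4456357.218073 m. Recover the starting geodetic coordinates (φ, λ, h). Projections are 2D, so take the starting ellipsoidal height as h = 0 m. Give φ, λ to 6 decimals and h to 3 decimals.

start: E=-446168.0906, N=-4456357.2181 m
→ stereo⁻¹: φ=51.30838100°, λ=21.58263000°

φ=51.308381°, λ=21.582630°, h=0.000 m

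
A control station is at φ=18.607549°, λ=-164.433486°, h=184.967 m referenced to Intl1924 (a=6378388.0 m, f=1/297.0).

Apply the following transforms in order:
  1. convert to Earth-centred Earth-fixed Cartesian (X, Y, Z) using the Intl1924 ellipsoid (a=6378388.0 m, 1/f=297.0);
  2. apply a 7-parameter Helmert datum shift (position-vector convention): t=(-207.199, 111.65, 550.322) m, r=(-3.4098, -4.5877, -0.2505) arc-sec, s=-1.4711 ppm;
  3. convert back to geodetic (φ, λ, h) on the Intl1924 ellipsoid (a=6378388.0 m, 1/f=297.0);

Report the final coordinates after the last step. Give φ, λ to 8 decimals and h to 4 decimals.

start: φ=18.607549°, λ=-164.433486°, h=184.967 m
→ ECEF (a=6378388.000, f=1/297.0): X=-5825397.3772, Y=-1622810.7628, Z=2022311.6583
→ Helmert 7p (PV): X=-5825642.9570, Y=-1622656.2196, Z=2022756.2651
→ geod (Bowring, a=6378388.000): φ=18.61079306°, λ=-164.43552090°, h=511.7484 m

φ=18.61079306°, λ=-164.43552090°, h=511.7484 m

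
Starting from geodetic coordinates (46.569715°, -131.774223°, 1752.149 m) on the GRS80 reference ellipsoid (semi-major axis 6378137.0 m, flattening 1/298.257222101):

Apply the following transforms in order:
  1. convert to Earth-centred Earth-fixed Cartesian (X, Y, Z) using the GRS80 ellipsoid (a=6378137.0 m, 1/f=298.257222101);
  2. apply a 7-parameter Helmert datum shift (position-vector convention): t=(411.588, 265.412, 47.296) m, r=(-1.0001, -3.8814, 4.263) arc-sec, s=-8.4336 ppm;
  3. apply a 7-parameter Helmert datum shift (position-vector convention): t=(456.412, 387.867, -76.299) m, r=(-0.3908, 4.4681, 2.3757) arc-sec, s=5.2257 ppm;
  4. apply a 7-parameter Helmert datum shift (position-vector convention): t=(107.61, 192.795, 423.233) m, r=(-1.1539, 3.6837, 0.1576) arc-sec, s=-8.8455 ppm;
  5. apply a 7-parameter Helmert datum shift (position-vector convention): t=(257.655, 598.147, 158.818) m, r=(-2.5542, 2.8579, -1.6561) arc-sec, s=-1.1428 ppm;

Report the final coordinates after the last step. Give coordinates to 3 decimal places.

start: φ=46.569715°, λ=-131.774223°, h=1752.149 m
→ ECEF (a=6378137.000, f=1/298.257222101): X=-2927104.8333, Y=-3276754.2767, Z=4610283.9096
→ Helmert 7p (PV): X=-2926687.5907, Y=-3276499.3723, Z=4610253.1315
→ Helmert 7p (PV): X=-2926108.8670, Y=-3276153.6014, Z=4610270.5302
→ Helmert 7p (PV): X=-2925890.5365, Y=-3275908.2720, Z=4610723.5678
→ Helmert 7p (PV): X=-2925591.9563, Y=-3275225.7944, Z=4610958.2221

X=-2925591.956 m, Y=-3275225.794 m, Z=4610958.222 m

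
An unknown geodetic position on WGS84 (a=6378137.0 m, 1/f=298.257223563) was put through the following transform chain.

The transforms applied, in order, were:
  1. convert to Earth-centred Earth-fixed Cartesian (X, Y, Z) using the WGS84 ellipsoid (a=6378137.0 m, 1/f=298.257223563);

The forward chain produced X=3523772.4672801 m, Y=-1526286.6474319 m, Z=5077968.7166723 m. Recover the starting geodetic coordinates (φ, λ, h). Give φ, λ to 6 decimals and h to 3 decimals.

φ=53.087200°, λ=-23.419364°, h=1989.817 m

start: X=3523772.4673, Y=-1526286.6474, Z=5077968.7167 m
→ geod (Bowring, a=6378137.000): φ=53.08720000°, λ=-23.41936400°, h=1989.8170 m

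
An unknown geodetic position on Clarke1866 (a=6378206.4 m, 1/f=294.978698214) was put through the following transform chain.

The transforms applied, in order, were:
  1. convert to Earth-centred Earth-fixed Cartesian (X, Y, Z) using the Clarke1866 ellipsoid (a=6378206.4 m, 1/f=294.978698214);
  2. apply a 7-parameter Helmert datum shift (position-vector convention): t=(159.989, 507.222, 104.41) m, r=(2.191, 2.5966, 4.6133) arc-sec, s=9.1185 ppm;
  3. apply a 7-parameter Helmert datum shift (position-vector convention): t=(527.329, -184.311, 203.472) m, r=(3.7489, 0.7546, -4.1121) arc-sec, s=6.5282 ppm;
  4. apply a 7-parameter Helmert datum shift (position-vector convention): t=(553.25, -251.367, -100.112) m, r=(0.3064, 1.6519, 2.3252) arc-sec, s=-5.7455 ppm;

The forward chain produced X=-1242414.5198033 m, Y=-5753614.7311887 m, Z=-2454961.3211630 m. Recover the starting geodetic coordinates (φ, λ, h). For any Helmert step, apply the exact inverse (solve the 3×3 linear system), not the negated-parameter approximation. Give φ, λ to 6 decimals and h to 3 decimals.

start: X=-1242414.5198, Y=-5753614.7312, Z=-2454961.3212 m
→ Helmert⁻¹: X=-1243020.1084, Y=-5753386.0545, Z=-2454876.7221
→ Helmert⁻¹: X=-1243415.6415, Y=-5753233.5939, Z=-2454964.1498
→ Helmert⁻¹: X=-1243662.0722, Y=-5753686.6130, Z=-2455000.7123
→ geod (Bowring, a=6378206.400): φ=-22.77717100°, λ=-102.19687000°, h=2991.5290 m

φ=-22.777171°, λ=-102.196870°, h=2991.529 m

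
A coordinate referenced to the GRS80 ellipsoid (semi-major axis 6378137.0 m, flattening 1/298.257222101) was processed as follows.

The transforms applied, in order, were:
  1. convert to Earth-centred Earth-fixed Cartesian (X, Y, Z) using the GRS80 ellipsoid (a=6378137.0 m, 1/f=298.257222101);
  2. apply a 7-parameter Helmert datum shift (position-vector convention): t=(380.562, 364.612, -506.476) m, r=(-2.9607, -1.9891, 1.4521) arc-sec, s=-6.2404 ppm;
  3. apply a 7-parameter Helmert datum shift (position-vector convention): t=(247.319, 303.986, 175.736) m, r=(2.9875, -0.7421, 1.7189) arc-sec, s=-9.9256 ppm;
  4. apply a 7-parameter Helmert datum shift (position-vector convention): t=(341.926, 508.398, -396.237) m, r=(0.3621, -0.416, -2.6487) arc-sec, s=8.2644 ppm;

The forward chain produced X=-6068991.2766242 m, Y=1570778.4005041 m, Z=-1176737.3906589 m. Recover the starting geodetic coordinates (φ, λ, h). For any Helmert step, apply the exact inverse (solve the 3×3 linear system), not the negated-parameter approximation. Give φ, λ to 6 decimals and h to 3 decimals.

φ=-10.692805°, λ=165.501661°, h=1599.428 m

start: X=-6068991.2766, Y=1570778.4005, Z=-1176737.3907 m
→ Helmert⁻¹: X=-6069305.5791, Y=1570177.0227, Z=-1176321.9477
→ Helmert⁻¹: X=-6069604.2926, Y=1569922.1593, Z=-1176510.2625
→ Helmert⁻¹: X=-6070023.0239, Y=1569626.9540, Z=-1175930.0592
→ geod (Bowring, a=6378137.000): φ=-10.69280500°, λ=165.50166100°, h=1599.4280 m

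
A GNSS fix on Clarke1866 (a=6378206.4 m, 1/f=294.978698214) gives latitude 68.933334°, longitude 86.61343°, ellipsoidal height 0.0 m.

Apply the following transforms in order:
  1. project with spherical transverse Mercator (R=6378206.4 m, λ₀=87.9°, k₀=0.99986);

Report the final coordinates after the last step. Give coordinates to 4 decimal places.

start: φ=68.933334°, λ=86.613430°, h=0.000 m
→ tm (R=6378206.4, λ₀=87.9°): E=-51471.2557, N=7673172.1111

E=-51471.2557 m, N=7673172.1111 m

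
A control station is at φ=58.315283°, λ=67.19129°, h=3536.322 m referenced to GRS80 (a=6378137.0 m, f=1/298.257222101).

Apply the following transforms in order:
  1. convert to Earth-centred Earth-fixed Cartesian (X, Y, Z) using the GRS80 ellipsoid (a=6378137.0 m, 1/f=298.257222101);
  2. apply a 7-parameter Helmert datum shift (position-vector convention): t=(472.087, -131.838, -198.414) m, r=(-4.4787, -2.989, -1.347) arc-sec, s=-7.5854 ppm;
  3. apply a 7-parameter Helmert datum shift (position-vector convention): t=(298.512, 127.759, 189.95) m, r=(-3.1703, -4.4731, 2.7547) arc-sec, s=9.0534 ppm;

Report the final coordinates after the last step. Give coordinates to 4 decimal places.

X=1303113.6642 m, Y=3097554.5539 m, Z=5407205.5063 m

start: φ=58.315283°, λ=67.191290°, h=3536.322 m
→ ECEF (a=6378137.000, f=1/298.257222101): X=1302557.9025, Y=3097344.6756, Z=5407273.7624
→ Helmert 7p (PV): X=1302961.9793, Y=3097298.2460, Z=5406985.9542
→ Helmert 7p (PV): X=1303113.6642, Y=3097554.5539, Z=5407205.5063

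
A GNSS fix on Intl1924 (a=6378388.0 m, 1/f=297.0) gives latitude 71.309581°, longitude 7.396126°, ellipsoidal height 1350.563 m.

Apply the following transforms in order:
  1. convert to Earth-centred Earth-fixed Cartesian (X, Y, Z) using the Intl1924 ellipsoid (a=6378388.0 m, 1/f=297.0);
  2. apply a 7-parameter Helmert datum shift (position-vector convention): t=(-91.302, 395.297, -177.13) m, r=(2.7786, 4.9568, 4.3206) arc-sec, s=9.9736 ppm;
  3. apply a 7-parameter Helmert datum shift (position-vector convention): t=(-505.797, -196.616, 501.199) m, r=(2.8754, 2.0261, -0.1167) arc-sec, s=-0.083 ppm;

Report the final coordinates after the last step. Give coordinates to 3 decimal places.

start: φ=71.309581°, λ=7.396126°, h=1350.563 m
→ ECEF (a=6378388.000, f=1/297.0): X=2033548.1934, Y=263971.9825, Z=6020860.8630
→ Helmert 7p (PV): X=2033616.3340, Y=264331.4011, Z=6020698.4694
→ Helmert 7p (PV): X=2033169.6579, Y=264049.6820, Z=6021182.8778

X=2033169.658 m, Y=264049.682 m, Z=6021182.878 m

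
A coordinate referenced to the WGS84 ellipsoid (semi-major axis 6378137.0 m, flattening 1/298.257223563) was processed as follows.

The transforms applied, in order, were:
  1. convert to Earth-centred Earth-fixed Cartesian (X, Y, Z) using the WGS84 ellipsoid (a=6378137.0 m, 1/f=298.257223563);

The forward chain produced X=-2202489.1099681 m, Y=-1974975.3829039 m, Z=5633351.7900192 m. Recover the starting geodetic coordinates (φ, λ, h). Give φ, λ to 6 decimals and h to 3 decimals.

φ=62.452371°, λ=-138.117372°, h=1515.259 m

start: X=-2202489.1100, Y=-1974975.3829, Z=5633351.7900 m
→ geod (Bowring, a=6378137.000): φ=62.45237100°, λ=-138.11737200°, h=1515.2590 m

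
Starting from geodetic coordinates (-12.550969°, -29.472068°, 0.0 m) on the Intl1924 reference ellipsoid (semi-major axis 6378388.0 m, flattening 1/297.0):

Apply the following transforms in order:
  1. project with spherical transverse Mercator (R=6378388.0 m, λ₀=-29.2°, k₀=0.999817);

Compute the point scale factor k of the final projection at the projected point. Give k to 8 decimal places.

start: φ=-12.550969°, λ=-29.472068°, h=0.000 m
→ into tm (λ₀=-29.2°): φ=-12.55096900°, λ−λ₀=-0.27206800°
scale k = 0.99982774

0.99982774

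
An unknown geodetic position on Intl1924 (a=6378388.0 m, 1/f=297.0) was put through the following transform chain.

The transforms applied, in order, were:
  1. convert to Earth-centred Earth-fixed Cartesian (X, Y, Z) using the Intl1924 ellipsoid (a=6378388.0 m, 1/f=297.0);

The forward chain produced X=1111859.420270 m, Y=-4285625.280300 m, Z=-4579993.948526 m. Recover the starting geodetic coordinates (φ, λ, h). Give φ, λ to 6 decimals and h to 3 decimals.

start: X=1111859.4203, Y=-4285625.2803, Z=-4579993.9485 m
→ geod (Bowring, a=6378388.000): φ=-46.16288100°, λ=-75.45588200°, h=2917.9910 m

φ=-46.162881°, λ=-75.455882°, h=2917.991 m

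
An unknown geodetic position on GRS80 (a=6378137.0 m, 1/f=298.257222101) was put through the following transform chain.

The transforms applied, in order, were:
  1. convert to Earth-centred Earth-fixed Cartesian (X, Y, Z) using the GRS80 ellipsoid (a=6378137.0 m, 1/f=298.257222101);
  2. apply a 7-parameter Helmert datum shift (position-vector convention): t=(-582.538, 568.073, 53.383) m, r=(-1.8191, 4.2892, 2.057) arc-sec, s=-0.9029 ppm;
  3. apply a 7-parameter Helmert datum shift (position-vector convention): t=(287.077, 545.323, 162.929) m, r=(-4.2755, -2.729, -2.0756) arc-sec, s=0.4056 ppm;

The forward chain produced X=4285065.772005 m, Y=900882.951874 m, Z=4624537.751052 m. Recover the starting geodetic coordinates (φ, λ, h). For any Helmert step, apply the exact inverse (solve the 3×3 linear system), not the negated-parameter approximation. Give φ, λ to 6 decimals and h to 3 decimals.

start: X=4285065.7720, Y=900882.9519, Z=4624537.7511 m
→ Helmert⁻¹: X=4284829.0803, Y=900284.5269, Z=4624334.9170
→ Helmert⁻¹: X=4285328.2970, Y=899633.7467, Z=4624382.7551
→ geod (Bowring, a=6378137.000): φ=46.75491900°, λ=11.85612700°, h=1704.7060 m

φ=46.754919°, λ=11.856127°, h=1704.706 m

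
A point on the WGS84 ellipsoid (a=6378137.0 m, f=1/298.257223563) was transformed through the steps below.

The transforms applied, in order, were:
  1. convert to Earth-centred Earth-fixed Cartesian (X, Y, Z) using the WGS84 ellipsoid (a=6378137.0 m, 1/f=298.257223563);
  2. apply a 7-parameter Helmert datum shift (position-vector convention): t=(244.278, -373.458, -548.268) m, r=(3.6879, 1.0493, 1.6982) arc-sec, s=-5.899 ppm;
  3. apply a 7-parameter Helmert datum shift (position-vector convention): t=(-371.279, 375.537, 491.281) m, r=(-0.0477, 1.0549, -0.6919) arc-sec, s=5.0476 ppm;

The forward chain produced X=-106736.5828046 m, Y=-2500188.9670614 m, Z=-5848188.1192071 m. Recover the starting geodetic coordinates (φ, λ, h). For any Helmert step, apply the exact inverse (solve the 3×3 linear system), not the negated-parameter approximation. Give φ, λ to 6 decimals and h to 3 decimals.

φ=-66.971391°, λ=-92.440460°, h=1007.373 m

start: X=-106736.5828, Y=-2500188.9671, Z=-5848188.1192 m
→ Helmert⁻¹: X=-106326.4673, Y=-2500550.8864, Z=-5848651.0006
→ Helmert⁻¹: X=-106562.2090, Y=-2500295.8604, Z=-5848093.0690
→ geod (Bowring, a=6378137.000): φ=-66.97139100°, λ=-92.44046000°, h=1007.3730 m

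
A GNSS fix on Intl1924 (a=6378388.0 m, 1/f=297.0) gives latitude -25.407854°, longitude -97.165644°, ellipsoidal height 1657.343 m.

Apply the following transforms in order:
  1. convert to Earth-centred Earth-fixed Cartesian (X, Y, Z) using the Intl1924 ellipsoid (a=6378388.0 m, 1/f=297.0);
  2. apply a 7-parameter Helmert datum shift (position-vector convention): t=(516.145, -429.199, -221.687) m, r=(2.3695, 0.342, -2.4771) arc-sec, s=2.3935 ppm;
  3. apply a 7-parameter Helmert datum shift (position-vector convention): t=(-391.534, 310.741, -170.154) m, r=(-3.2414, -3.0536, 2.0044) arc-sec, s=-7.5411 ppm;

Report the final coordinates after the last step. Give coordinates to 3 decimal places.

start: φ=-25.407854°, λ=-97.165644°, h=1657.343 m
→ ECEF (a=6378388.000, f=1/297.0): X=-719305.1592, Y=-5721475.0633, Z=-2720701.2719
→ Helmert 7p (PV): X=-718863.9582, Y=-5721878.0637, Z=-2720994.0048
→ Helmert 7p (PV): X=-719154.1866, Y=-5721573.9185, Z=-2721064.3645

X=-719154.187 m, Y=-5721573.918 m, Z=-2721064.364 m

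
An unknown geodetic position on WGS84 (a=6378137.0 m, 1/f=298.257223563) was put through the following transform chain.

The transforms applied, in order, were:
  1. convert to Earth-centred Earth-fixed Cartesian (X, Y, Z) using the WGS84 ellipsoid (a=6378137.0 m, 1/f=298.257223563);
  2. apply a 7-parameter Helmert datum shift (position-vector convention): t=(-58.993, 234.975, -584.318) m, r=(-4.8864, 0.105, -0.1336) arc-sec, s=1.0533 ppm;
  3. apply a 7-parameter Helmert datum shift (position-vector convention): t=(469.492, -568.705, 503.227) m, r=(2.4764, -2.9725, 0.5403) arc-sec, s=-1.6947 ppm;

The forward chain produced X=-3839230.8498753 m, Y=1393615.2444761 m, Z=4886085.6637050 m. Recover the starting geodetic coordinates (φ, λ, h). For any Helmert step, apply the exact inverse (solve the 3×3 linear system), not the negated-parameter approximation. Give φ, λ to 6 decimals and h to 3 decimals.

start: X=-3839230.8499, Y=1393615.2445, Z=4886085.6637 m
→ Helmert⁻¹: X=-3839632.7896, Y=1394255.0264, Z=4885629.3103
→ Helmert⁻¹: X=-3839573.1426, Y=1393900.3415, Z=4886239.5485
→ geod (Bowring, a=6378137.000): φ=50.29447200°, λ=160.04731900°, h=3198.5690 m

φ=50.294472°, λ=160.047319°, h=3198.569 m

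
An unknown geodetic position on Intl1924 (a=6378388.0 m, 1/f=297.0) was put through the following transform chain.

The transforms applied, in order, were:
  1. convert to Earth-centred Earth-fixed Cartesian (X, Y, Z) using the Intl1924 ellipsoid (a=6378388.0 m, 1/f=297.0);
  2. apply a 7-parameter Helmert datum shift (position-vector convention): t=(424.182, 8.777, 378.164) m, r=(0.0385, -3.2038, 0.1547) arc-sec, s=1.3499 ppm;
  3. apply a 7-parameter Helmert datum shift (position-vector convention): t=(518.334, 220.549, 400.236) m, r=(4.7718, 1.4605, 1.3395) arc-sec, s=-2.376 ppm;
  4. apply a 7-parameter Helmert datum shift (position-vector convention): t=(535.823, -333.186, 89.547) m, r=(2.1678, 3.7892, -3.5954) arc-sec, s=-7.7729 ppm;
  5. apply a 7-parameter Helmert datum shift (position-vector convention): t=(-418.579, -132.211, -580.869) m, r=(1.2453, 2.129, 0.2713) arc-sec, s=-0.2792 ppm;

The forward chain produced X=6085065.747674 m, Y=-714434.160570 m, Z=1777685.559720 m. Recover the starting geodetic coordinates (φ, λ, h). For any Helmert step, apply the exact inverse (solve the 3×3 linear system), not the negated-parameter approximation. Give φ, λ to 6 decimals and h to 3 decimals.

start: X=6085065.7477, Y=-714434.1606, Z=1777685.5597 m
→ Helmert⁻¹: X=6085466.7308, Y=-714299.4167, Z=1778334.0500
→ Helmert⁻¹: X=6084957.9790, Y=-713847.0231, Z=1778377.6117
→ Helmert⁻¹: X=6084436.8747, Y=-714067.6478, Z=1778041.2017
→ Helmert⁻¹: X=6084031.5543, Y=-714079.6921, Z=1777566.2714
→ geod (Bowring, a=6378388.000): φ=16.28523300°, λ=-6.69415000°, h=1774.3250 m

φ=16.285233°, λ=-6.694150°, h=1774.325 m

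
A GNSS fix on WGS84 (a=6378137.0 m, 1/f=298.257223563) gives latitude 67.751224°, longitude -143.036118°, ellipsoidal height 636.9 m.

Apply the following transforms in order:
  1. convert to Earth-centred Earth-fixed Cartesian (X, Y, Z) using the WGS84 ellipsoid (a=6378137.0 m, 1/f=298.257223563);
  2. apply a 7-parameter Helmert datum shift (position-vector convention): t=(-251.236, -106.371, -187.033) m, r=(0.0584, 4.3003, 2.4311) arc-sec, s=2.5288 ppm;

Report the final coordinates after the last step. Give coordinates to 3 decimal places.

start: φ=67.751224°, λ=-143.036118°, h=636.900 m
→ ECEF (a=6378137.000, f=1/298.257223563): X=-1935327.2671, Y=-1456461.8582, Z=5881232.4681
→ Helmert 7p (PV): X=-1935443.6160, Y=-1456596.3879, Z=5881100.2438

X=-1935443.616 m, Y=-1456596.388 m, Z=5881100.244 m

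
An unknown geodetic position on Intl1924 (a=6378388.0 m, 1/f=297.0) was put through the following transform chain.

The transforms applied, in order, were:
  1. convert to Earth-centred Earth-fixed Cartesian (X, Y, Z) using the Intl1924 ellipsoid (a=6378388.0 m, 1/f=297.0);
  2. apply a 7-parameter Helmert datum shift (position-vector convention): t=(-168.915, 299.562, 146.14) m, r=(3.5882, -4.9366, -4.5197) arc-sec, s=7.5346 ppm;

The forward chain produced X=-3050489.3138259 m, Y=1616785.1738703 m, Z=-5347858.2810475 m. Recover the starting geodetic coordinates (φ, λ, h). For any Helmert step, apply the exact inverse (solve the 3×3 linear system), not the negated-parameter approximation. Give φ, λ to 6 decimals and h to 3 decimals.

φ=-57.332555°, λ=152.082726°, h=2170.440 m

start: X=-3050489.3138, Y=1616785.1739, Z=-5347858.2810 m
→ Helmert⁻¹: X=-3050460.8263, Y=1616313.5575, Z=-5347919.2362
→ geod (Bowring, a=6378388.000): φ=-57.33255500°, λ=152.08272600°, h=2170.4400 m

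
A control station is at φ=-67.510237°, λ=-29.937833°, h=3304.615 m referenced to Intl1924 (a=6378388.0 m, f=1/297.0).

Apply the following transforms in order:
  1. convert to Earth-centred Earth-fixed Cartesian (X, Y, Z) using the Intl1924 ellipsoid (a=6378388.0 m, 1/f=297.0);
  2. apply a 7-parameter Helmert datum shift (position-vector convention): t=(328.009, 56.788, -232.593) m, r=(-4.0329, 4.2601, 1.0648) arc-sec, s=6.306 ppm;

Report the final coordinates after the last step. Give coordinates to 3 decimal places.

X=2121709.918 m, Y=-1221826.684 m, Z=-5873892.098 m

start: φ=-67.510237°, λ=-29.937833°, h=3304.615 m
→ ECEF (a=6378388.000, f=1/297.0): X=2121483.5352, Y=-1221771.8775, Z=-5873602.5378
→ Helmert 7p (PV): X=2121709.9179, Y=-1221826.6839, Z=-5873892.0979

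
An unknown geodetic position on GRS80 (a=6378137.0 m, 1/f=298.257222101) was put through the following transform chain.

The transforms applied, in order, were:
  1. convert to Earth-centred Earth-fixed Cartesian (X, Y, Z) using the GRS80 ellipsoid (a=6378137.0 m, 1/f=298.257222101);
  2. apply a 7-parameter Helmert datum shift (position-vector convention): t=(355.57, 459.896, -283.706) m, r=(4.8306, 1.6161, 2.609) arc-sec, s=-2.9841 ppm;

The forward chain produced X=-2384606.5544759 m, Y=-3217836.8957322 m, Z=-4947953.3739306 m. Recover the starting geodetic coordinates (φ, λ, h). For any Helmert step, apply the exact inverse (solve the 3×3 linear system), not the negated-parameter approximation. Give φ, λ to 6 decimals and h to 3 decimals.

start: X=-2384606.5545, Y=-3217836.8957, Z=-4947953.3739 m
→ Helmert⁻¹: X=-2384971.1852, Y=-3218392.0990, Z=-4947627.7459
→ geod (Bowring, a=6378137.000): φ=-51.19328400°, λ=-126.54008500°, h=743.1930 m

φ=-51.193284°, λ=-126.540085°, h=743.193 m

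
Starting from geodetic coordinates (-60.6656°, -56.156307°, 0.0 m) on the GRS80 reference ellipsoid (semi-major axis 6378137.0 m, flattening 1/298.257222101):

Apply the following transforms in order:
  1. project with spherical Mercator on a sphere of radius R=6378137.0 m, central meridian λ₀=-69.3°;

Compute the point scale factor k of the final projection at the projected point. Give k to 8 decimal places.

2.04120812

start: φ=-60.665600°, λ=-56.156307°, h=0.000 m
→ into merc (λ₀=-69.3°): φ=-60.66560000°, λ−λ₀=13.14369300°
scale k = 2.04120812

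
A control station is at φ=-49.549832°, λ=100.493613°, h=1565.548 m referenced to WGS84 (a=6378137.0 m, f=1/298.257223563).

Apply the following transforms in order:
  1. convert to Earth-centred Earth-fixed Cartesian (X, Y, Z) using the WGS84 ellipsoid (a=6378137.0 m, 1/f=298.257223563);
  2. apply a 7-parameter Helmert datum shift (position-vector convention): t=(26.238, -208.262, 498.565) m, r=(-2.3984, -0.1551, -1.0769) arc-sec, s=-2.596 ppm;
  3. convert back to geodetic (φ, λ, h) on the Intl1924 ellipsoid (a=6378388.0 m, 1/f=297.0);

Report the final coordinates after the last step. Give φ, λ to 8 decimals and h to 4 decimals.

start: φ=-49.549832°, λ=100.493613°, h=1565.548 m
→ ECEF (a=6378137.000, f=1/298.257223563): X=-755295.9689, Y=4077749.1743, Z=-4831645.7748
→ Helmert 7p (PV): X=-755242.8473, Y=4077478.0887, Z=-4831182.6498
→ geod (Bowring, a=6378388.000): φ=-49.54983197°, λ=100.49357346°, h=835.7459 m

φ=-49.54983197°, λ=100.49357346°, h=835.7459 m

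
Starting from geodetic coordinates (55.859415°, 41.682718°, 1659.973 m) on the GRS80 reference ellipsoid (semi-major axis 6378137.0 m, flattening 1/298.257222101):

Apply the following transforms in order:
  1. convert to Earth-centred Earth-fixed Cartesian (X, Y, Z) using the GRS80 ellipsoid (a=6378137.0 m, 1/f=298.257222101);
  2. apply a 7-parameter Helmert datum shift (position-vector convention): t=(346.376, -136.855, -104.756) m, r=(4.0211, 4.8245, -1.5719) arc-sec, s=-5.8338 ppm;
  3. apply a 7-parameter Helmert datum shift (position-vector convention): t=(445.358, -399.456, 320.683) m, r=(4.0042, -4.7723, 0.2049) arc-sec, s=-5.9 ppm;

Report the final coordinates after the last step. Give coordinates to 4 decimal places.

start: φ=55.859415°, λ=41.682718°, h=1659.973 m
→ ECEF (a=6378137.000, f=1/298.257222101): X=2680210.3620, Y=2386530.5421, Z=5257047.2818
→ Helmert 7p (PV): X=2680682.2501, Y=2386256.8546, Z=5256895.6927
→ Helmert 7p (PV): X=2680987.7948, Y=2385743.9316, Z=5257293.7059

X=2680987.7948 m, Y=2385743.9316 m, Z=5257293.7059 m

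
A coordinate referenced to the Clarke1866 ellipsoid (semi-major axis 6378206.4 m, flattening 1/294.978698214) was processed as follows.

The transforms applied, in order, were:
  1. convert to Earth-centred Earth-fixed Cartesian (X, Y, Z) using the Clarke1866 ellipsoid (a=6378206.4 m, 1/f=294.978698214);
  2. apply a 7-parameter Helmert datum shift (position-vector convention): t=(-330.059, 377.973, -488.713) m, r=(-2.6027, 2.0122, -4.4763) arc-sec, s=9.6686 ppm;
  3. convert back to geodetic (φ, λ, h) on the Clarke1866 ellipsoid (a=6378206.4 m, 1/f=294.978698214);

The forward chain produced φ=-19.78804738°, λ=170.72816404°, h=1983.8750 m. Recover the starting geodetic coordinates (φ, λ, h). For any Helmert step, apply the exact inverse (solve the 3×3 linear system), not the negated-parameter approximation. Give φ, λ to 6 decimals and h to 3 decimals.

φ=-19.785515°, λ=170.732172°, h=1393.073 m

start: φ=-19.788047°, λ=170.728164°, h=1983.875 m
→ ECEF (a=6378206.400, f=1/294.978698214): X=-5927313.0159, Y=967643.2379, Z=-2146176.9107
→ Helmert⁻¹: X=-5926925.7084, Y=967154.3636, Z=-2145713.0680
→ geod (Bowring, a=6378206.400): φ=-19.78551500°, λ=170.73217200°, h=1393.0730 m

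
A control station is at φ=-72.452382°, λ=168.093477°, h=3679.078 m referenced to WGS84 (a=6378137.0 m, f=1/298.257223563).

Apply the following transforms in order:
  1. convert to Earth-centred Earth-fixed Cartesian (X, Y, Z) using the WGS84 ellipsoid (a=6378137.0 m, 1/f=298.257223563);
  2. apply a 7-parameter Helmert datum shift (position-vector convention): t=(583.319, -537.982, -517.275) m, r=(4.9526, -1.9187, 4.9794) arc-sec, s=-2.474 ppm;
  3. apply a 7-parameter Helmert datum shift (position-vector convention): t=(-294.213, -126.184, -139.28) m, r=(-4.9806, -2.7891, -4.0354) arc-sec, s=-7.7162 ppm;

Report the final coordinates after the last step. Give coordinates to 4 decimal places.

X=-1888017.6627 m, Y=397508.3194 m, Z=-6063241.7835 m

start: φ=-72.452382°, λ=168.093477°, h=3679.078 m
→ ECEF (a=6378137.000, f=1/298.257223563): X=-1888462.5560, Y=398186.0295, Z=-6062603.8746
→ Helmert 7p (PV): X=-1887827.7825, Y=397747.0416, Z=-6063114.1566
→ Helmert 7p (PV): X=-1888017.6627, Y=397508.3194, Z=-6063241.7835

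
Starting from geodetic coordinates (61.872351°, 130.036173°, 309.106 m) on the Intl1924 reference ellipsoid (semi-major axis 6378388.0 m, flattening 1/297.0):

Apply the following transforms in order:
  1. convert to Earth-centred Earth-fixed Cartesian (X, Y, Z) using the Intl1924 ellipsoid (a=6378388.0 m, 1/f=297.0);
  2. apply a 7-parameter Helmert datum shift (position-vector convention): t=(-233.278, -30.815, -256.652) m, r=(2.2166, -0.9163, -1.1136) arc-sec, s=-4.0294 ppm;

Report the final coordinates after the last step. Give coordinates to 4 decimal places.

start: φ=61.872351°, λ=130.036173°, h=309.106 m
→ ECEF (a=6378388.000, f=1/297.0): X=-1939494.0454, Y=2308437.6531, Z=5602218.0946
→ Helmert 7p (PV): X=-1939731.9324, Y=2308347.8042, Z=5601955.0604

X=-1939731.9324 m, Y=2308347.8042 m, Z=5601955.0604 m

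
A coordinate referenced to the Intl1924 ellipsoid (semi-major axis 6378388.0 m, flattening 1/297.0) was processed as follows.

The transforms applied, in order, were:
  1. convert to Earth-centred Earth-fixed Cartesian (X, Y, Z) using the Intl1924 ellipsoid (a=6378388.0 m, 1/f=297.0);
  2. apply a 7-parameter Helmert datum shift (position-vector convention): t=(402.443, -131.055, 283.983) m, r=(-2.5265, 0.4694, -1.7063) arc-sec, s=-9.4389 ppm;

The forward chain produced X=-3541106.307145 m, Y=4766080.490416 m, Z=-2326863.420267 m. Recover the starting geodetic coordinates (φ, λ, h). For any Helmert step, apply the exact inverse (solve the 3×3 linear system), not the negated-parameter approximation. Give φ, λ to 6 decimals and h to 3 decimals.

start: X=-3541106.3071, Y=4766080.4904, Z=-2326863.4203 m
→ Helmert⁻¹: X=-3541576.3108, Y=4766255.7408, Z=-2327119.0478
→ geod (Bowring, a=6378388.000): φ=-21.53189900°, λ=126.61427200°, h=2213.8310 m

φ=-21.531899°, λ=126.614272°, h=2213.831 m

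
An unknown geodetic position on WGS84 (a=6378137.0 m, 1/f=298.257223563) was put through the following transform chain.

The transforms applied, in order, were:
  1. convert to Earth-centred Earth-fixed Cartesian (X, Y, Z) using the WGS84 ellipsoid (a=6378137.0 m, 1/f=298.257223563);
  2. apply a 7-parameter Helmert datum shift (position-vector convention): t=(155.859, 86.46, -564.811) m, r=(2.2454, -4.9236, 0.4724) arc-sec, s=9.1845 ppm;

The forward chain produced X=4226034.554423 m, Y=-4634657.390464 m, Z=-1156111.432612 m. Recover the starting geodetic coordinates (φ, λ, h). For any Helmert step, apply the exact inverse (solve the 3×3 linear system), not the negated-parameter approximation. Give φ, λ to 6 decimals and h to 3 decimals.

φ=-10.508184°, λ=-47.642381°, h=141.902 m

start: X=4226034.5544, Y=-4634657.3905, Z=-1156111.4326 m
→ Helmert⁻¹: X=4225801.6843, Y=-4634723.5410, Z=-1155586.4261
→ geod (Bowring, a=6378137.000): φ=-10.50818400°, λ=-47.64238100°, h=141.9020 m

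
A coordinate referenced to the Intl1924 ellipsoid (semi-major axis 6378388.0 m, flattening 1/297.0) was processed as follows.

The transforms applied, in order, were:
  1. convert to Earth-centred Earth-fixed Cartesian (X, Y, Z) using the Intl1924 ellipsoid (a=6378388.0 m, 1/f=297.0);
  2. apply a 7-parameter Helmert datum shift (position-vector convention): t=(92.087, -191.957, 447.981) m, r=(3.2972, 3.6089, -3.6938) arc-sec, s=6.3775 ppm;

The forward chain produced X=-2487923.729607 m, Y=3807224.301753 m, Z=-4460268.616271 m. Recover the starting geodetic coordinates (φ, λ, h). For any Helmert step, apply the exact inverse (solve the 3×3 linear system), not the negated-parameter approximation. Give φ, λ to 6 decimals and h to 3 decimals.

start: X=-2487923.7296, Y=3807224.3018, Z=-4460268.6163 m
→ Helmert⁻¹: X=-2487990.0823, Y=3807276.1151, Z=-4460792.5406
→ geod (Bowring, a=6378388.000): φ=-44.63772100°, λ=123.16393200°, h=2735.3860 m

φ=-44.637721°, λ=123.163932°, h=2735.386 m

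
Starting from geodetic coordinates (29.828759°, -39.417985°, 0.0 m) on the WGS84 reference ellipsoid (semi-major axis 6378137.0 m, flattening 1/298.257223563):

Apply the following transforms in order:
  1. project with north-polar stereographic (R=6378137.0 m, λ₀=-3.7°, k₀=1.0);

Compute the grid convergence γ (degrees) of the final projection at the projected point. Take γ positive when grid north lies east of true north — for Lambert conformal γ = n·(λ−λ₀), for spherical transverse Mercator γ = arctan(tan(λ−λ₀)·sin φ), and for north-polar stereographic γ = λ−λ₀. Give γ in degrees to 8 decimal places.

-35.71798500

start: φ=29.828759°, λ=-39.417985°, h=0.000 m
→ into stereo (λ₀=-3.7°): φ=29.82875900°, λ−λ₀=-35.71798500°
convergence γ = -35.71798500°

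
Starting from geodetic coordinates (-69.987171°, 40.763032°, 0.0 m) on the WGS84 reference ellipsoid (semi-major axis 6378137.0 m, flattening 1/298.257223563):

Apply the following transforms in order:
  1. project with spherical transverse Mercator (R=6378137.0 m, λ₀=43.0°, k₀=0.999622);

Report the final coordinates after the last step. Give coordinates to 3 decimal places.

start: φ=-69.987171°, λ=40.763032°, h=0.000 m
→ tm (R=6378137.0, λ₀=43.0°): E=-85172.8236, N=-7789553.7879

E=-85172.824 m, N=-7789553.788 m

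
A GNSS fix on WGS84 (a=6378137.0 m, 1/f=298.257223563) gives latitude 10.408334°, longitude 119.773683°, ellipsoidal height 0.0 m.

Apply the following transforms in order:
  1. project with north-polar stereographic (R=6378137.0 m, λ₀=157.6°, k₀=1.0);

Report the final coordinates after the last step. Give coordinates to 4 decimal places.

E=-6516946.6529 m, N=-8393633.3600 m

start: φ=10.408334°, λ=119.773683°, h=0.000 m
→ stereo (R=6378137.0, λ₀=157.6°): E=-6516946.6529, N=-8393633.3600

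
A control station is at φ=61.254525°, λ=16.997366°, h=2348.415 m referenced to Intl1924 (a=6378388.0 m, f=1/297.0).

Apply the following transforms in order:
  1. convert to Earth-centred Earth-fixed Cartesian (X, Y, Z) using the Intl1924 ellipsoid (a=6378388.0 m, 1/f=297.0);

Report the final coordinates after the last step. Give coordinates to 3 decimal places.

start: φ=61.254525°, λ=16.997366°, h=2348.415 m
→ ECEF (a=6378388.000, f=1/297.0): X=2942187.2580, Y=899369.0165, Z=5571218.0710

X=2942187.258 m, Y=899369.017 m, Z=5571218.071 m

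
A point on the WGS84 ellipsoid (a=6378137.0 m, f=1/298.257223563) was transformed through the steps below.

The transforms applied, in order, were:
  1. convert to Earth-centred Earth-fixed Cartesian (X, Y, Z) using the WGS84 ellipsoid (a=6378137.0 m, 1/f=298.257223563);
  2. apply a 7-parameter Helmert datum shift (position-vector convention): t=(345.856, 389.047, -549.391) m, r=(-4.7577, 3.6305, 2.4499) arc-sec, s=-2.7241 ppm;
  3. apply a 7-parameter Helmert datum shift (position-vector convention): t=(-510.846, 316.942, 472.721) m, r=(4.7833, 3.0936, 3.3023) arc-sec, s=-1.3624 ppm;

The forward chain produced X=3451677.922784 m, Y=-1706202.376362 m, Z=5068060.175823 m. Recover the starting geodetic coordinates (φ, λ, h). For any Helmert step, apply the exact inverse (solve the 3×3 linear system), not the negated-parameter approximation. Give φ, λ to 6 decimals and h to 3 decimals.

φ=52.959005°, λ=-26.314702°, h=593.410 m

start: X=3451677.9228, Y=-1706202.3764, Z=5068060.1758 m
→ Helmert⁻¹: X=3452090.1455, Y=-1706459.3912, Z=5067685.7070
→ Helmert⁻¹: X=3451644.2100, Y=-1707010.9892, Z=5068270.2835
→ geod (Bowring, a=6378137.000): φ=52.95900500°, λ=-26.31470200°, h=593.4100 m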